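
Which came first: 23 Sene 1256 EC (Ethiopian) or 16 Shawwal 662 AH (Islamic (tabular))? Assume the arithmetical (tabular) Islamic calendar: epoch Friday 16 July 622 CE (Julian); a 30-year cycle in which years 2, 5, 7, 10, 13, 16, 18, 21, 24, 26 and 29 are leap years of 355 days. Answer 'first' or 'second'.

first

First date → JDN 2182902; second date → JDN 2182957.
JDN 2182902 < JDN 2182957, so the first date is earlier.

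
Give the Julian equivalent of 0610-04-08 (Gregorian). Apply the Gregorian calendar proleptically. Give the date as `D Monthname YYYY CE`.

The Julian–Gregorian offset here is 3 days (Julian trailing).
8 April 610 Gregorian − 3 days → 5 April 610 Julian.

5 April 610 CE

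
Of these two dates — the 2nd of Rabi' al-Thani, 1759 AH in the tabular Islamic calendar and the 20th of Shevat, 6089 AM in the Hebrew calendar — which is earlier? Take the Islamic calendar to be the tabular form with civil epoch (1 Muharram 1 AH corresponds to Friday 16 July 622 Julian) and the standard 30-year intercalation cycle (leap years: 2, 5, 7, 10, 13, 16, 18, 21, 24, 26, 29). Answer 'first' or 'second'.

First date → JDN 2571507; second date → JDN 2571761.
JDN 2571507 < JDN 2571761, so the first date is earlier.

first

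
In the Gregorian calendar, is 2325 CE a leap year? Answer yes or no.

no

2325 is not divisible by 4, so it is a common year.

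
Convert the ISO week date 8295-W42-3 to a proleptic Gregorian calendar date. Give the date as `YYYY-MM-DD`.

8295-10-16

ISO week 1 of 8295 is the week containing the first Thursday of 8295.
Week 42, day 3 (Wednesday) lands on 8295-10-16.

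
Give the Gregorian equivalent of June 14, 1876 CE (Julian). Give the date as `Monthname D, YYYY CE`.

The Julian–Gregorian offset here is 12 days (Julian trailing).
14 June 1876 Julian + 12 days → 26 June 1876 Gregorian.

June 26, 1876 CE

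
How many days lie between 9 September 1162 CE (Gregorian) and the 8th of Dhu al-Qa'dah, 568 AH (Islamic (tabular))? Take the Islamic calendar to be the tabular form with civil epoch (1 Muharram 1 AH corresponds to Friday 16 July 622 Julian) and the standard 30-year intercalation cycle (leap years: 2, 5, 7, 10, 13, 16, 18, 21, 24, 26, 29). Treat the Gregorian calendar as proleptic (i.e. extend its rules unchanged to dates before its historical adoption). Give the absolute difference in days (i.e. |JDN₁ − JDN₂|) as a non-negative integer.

3945

JDN of the first date = 2145723.
JDN of the second date = 2149668.
|2149668 − 2145723| = 3945.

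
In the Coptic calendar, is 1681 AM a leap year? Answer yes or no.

1681 mod 4 = 1; in the Coptic calendar a year is leap when year mod 4 = 3, so it is a common year.

no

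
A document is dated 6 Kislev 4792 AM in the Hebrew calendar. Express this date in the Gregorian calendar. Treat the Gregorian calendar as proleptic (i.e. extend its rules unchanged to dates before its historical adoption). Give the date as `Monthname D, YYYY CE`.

Julian Day Number of the source date = 2097958.
Converting JDN 2097958 to the Gregorian calendar gives 30 November 1031 CE.

November 30, 1031 CE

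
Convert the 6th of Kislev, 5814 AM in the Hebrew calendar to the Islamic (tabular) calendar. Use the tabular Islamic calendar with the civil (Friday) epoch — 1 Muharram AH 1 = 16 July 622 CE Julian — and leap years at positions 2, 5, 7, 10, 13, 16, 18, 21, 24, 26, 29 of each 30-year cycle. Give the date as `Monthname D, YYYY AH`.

Rabi' al-Thani 5, 1476 AH

The source date corresponds to 17 November 2053 in the Gregorian calendar (JDN 2471224).
That day falls on 5 Rabi' al-Thani 1476 AH in the tabular Islamic calendar.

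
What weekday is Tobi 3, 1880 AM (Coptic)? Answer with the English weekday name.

In the Gregorian calendar this is 13 January 2164 (JDN 2511457).
JDN 2511457 mod 7 = 4, and JDN 0 was a Monday, so this is a Friday.

Friday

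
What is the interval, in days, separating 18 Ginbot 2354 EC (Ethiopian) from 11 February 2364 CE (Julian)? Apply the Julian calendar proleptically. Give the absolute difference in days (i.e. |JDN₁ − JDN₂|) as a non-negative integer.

639

JDN of the first date = 2583911.
JDN of the second date = 2584550.
|2584550 − 2583911| = 639.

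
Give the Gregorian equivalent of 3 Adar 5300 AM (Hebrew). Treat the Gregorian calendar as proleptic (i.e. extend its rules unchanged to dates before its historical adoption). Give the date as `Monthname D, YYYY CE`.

February 21, 1540 CE

Julian Day Number of the source date = 2283584.
Converting JDN 2283584 to the Gregorian calendar gives 21 February 1540 CE.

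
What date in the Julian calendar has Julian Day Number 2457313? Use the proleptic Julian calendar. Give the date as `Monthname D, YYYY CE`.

October 4, 2015 CE

JDN 2457313 is 17 October 2015 in the Gregorian calendar.
In the Julian calendar that day is October 4, 2015 CE.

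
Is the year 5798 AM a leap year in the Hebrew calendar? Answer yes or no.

yes

Hebrew year 5798 is year 3 of its 19-year Metonic cycle; leap years are at positions 3, 6, 8, 11, 14, 17, 19, so it is a leap year (13 months).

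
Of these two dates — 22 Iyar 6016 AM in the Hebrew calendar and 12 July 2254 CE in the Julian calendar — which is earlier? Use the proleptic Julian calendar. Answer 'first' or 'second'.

second

Converting both to JDN: 2545184 vs 2544524; the smaller is the second.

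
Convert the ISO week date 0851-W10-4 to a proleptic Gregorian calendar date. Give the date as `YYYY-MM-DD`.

ISO week 1 of 851 is the week containing the first Thursday of 851.
Week 10, day 4 (Thursday) lands on 0851-03-09.

0851-03-09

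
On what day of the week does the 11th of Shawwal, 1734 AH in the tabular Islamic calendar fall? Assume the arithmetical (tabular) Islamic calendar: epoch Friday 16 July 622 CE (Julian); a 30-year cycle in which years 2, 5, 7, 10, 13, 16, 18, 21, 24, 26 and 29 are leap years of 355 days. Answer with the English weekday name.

Equivalently 12 September 2304 Gregorian, JDN 2562833.
JDN 2562833 mod 7 = 0, and JDN 0 was a Monday, so this is a Monday.

Monday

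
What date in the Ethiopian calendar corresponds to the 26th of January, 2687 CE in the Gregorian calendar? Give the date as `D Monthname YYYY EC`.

13 Tir 2679 EC

Julian Day Number of the source date = 2702492.
Converting JDN 2702492 to the Ethiopian calendar gives 13 Tir 2679 EC.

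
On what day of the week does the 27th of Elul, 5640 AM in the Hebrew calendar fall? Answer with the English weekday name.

Friday

Equivalently 3 September 1880 Gregorian, JDN 2407962.
2407962 ≡ 4 (mod 7); counting from Monday = 0 gives Friday.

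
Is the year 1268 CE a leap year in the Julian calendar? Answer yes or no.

yes

1268 mod 4 = 0, so it is a leap year in the Julian calendar.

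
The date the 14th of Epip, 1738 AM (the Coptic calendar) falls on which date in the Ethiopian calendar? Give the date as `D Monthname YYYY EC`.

Julian Day Number of the source date = 2459782.
Converting JDN 2459782 to the Ethiopian calendar gives 14 Hamle 2014 EC.

14 Hamle 2014 EC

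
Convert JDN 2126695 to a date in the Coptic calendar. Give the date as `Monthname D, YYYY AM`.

JDN 2126695 is 5 August 1110 in the proleptic Gregorian calendar.
In the Coptic calendar that day is Mesori 5, 826 AM.

Mesori 5, 826 AM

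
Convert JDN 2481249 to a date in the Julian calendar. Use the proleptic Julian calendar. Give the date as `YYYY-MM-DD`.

2081-04-16

JDN 2481249 is 29 April 2081 in the Gregorian calendar.
In the Julian calendar that day is 2081-04-16.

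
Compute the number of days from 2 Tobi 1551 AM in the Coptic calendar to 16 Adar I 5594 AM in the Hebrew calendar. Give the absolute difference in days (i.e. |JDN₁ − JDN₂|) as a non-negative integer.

First date → JDN 2391288; second date → JDN 2390970.
The interval is |2391288 − 2390970| = 318 days.

318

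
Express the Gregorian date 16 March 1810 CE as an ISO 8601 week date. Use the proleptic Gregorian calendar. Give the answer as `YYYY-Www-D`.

The weekday is Friday (ISO weekday 5).
That Friday belongs to ISO week 11 of ISO year 1810.

1810-W11-5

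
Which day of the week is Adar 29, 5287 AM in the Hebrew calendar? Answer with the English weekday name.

This is JDN 2278855 (12 March 1527 Gregorian).
JDN 2278855 mod 7 = 5, and JDN 0 was a Monday, so this is a Saturday.

Saturday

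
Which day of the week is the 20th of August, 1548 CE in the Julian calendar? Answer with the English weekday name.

This is JDN 2286697 (30 August 1548 Gregorian).
2286697 ≡ 0 (mod 7); counting from Monday = 0 gives Monday.

Monday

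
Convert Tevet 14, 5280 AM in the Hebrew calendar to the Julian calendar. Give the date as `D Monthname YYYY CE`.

Julian Day Number of the source date = 2276212.
Converting JDN 2276212 to the Julian calendar gives 6 December 1519 CE.

6 December 1519 CE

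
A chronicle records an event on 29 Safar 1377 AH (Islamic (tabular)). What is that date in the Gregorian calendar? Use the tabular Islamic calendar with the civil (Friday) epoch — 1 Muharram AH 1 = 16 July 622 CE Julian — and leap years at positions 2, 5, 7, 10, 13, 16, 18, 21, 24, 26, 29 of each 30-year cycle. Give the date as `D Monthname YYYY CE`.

25 September 1957 CE

Julian Day Number of the source date = 2436107.
Converting JDN 2436107 to the Gregorian calendar gives 25 September 1957 CE.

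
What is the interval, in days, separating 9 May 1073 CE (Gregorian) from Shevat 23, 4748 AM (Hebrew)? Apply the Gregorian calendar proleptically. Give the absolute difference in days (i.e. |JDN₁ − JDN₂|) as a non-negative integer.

JDN of the first date = 2113094.
JDN of the second date = 2081939.
|2081939 − 2113094| = 31155.

31155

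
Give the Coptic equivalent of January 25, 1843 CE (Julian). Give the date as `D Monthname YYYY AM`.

30 Tobi 1559 AM

The source date corresponds to 6 February 1843 in the Gregorian calendar (JDN 2394238).
That day falls on 30 Tobi 1559 AM in the Coptic calendar.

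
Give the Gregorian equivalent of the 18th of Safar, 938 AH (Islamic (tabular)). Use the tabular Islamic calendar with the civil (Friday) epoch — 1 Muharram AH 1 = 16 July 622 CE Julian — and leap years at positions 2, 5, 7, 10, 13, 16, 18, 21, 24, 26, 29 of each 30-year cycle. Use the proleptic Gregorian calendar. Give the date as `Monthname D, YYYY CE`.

Both dates share Julian Day Number 2280529; in the Gregorian calendar that is 11 October 1531 CE.

October 11, 1531 CE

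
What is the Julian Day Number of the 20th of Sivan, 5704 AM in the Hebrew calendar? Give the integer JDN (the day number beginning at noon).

2431253

In the Gregorian calendar the same day is 11 June 1944.
JDN 2400001 is 17 November 1858 CE (Gregorian), MJD 0; the target day is +31252 days from there, so JDN = 2431253.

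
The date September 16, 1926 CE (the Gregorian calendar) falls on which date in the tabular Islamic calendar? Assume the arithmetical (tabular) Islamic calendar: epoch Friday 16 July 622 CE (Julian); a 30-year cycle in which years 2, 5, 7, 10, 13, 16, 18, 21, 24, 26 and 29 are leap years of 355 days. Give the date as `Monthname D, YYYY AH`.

Both dates share Julian Day Number 2424775; in the tabular Islamic calendar that is 8 Rabi' al-Awwal 1345 AH.

Rabi' al-Awwal 8, 1345 AH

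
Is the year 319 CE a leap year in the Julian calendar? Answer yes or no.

no

319 mod 4 = 3, so it is a common year in the Julian calendar.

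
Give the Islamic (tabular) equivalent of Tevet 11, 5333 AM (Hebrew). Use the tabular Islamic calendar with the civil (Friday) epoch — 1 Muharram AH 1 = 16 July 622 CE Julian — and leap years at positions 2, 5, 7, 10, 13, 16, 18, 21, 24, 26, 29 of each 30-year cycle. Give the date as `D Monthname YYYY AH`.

11 Sha'ban 980 AH

Julian Day Number of the source date = 2295582.
Converting JDN 2295582 to the tabular Islamic calendar gives 11 Sha'ban 980 AH.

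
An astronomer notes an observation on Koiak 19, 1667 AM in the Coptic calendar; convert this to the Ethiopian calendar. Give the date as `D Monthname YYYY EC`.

19 Tahsas 1943 EC

Both dates share Julian Day Number 2433644; in the Ethiopian calendar that is 19 Tahsas 1943 EC.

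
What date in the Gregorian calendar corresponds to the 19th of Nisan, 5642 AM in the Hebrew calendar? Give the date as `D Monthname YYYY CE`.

Both dates share Julian Day Number 2408544; in the Gregorian calendar that is 8 April 1882 CE.

8 April 1882 CE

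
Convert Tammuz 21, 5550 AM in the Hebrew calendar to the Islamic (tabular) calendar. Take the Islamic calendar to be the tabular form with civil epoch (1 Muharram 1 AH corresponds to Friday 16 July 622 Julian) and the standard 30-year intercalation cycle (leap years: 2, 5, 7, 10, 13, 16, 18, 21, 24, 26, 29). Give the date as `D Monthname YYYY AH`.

The source date corresponds to 3 July 1790 in the Gregorian calendar (JDN 2375028).
That day falls on 20 Shawwal 1204 AH in the tabular Islamic calendar.

20 Shawwal 1204 AH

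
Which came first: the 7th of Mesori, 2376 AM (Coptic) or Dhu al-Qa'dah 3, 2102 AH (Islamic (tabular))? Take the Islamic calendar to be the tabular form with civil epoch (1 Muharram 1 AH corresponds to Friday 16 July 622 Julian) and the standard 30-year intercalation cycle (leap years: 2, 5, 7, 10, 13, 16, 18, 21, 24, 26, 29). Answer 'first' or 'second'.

First date → JDN 2692835; second date → JDN 2693261.
JDN 2692835 < JDN 2693261, so the first date is earlier.

first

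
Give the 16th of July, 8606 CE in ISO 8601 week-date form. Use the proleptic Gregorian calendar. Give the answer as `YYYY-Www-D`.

8606-W29-3

The weekday is Wednesday (ISO weekday 3).
That Wednesday belongs to ISO week 29 of ISO year 8606.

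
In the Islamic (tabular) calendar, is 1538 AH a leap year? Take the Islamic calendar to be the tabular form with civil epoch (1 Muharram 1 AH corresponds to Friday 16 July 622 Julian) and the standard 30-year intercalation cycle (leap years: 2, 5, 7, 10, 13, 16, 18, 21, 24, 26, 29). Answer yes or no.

no

Year 1538 AH is year 8 of its 30-year cycle; leap positions are 2, 5, 7, 10, 13, 16, 18, 21, 24, 26, 29, so it is a common year (354 days).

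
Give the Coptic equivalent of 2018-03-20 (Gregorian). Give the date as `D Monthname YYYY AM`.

Julian Day Number of the source date = 2458198.
Converting JDN 2458198 to the Coptic calendar gives 11 Paremhat 1734 AM.

11 Paremhat 1734 AM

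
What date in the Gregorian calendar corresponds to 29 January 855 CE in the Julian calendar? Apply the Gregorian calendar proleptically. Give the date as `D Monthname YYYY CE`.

2 February 855 CE

The Julian–Gregorian offset here is 4 days (Julian trailing).
29 January 855 Julian + 4 days → 2 February 855 Gregorian.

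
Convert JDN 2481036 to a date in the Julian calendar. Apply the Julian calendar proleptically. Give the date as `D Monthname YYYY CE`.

15 September 2080 CE

JDN 2481036 is 28 September 2080 in the Gregorian calendar.
In the Julian calendar that day is 15 September 2080 CE.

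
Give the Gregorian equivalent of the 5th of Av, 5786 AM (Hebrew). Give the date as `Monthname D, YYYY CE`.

July 19, 2026 CE

Both dates share Julian Day Number 2461241; in the Gregorian calendar that is 19 July 2026 CE.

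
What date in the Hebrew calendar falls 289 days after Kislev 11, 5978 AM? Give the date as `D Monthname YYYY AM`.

The starting date is JDN 2531146; 2531146 + 289 = 2531435.
JDN 2531435 corresponds to 5 Tishrei 5979 AM.

5 Tishrei 5979 AM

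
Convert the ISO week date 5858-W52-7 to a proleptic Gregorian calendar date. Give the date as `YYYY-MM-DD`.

5859-01-02

ISO week 1 of 5858 is the week containing the first Thursday of 5858.
Week 52, day 7 (Sunday) lands on 5859-01-02.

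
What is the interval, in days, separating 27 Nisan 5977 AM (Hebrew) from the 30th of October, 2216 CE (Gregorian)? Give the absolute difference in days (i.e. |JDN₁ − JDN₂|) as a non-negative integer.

First date → JDN 2530926; second date → JDN 2530740.
The interval is |2530926 − 2530740| = 186 days.

186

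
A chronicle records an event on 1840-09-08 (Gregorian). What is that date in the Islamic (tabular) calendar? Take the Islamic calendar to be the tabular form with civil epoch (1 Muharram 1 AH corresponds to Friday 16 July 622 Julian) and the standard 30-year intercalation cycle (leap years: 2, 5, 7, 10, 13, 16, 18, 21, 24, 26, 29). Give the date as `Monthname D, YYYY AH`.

Julian Day Number of the source date = 2393357.
Converting JDN 2393357 to the tabular Islamic calendar gives 11 Rajab 1256 AH.

Rajab 11, 1256 AH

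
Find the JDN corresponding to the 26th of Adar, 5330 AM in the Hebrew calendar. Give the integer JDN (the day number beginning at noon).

In the proleptic Gregorian calendar the same day is 13 March 1570.
JDN 2400001 is 17 November 1858 CE (Gregorian), MJD 0; the target day is −105439 days from there, so JDN = 2294562.

2294562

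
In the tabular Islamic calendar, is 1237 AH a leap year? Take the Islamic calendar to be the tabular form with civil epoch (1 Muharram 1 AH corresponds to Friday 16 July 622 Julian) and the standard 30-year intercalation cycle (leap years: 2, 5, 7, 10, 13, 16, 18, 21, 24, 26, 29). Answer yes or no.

yes

Year 1237 AH is year 7 of its 30-year cycle; leap positions are 2, 5, 7, 10, 13, 16, 18, 21, 24, 26, 29, so it is a leap year (355 days).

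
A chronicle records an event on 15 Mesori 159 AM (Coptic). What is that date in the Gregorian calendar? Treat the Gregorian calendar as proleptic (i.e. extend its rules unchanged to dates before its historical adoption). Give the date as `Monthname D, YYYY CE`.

August 9, 443 CE

Julian Day Number of the source date = 1883083.
Converting JDN 1883083 to the Gregorian calendar gives 9 August 443 CE.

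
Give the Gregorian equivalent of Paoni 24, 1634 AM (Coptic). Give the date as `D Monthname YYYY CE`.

1 July 1918 CE

Both dates share Julian Day Number 2421776; in the Gregorian calendar that is 1 July 1918 CE.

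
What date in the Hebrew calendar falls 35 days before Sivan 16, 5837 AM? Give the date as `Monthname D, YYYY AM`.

JDN of Sivan 16, 5837 AM = 2479827.
2479827 − 35 = 2479792.
JDN 2479792 in the Hebrew calendar is Iyar 10, 5837 AM.

Iyar 10, 5837 AM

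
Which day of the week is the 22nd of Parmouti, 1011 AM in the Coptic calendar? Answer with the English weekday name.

Equivalently 24 April 1295 Gregorian, JDN 2194163.
2194163 ≡ 6 (mod 7); counting from Monday = 0 gives Sunday.

Sunday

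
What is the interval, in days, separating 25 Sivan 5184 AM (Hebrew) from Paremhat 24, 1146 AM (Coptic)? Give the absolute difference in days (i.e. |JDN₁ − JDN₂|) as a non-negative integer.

First date → JDN 2241318; second date → JDN 2243444.
The interval is |2241318 − 2243444| = 2126 days.

2126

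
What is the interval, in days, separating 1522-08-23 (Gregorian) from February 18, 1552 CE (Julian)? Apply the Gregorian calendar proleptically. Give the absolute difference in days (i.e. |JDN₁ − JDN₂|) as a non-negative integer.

10781

First date → JDN 2277193; second date → JDN 2287974.
The interval is |2277193 − 2287974| = 10781 days.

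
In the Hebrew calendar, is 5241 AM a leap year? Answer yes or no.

no

Hebrew year 5241 is year 16 of its 19-year Metonic cycle; leap years are at positions 3, 6, 8, 11, 14, 17, 19, so it is a common year (12 months).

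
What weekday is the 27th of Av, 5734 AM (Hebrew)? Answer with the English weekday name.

Thursday

In the Gregorian calendar this is 15 August 1974 (JDN 2442275).
JDN 2442275 mod 7 = 3, and JDN 0 was a Monday, so this is a Thursday.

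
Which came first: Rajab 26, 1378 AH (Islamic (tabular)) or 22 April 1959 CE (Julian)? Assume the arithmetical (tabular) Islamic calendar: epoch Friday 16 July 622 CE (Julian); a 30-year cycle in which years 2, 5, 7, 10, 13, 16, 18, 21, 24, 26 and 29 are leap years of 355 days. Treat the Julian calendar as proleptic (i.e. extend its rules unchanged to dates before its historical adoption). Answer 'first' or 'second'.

The two dates have Julian Day Numbers 2436605 and 2436694 respectively.
Since 2436605 < 2436694, the first date comes first.

first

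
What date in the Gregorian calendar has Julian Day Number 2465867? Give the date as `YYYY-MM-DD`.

JDN 2451545 is 1 Jan 2000; 2465867 is +14322 days from there.

2039-03-19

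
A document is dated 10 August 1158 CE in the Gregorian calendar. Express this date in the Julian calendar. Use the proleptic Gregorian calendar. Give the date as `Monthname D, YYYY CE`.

For dates in this range the Gregorian date is 7 days ahead of the Julian.
10 August 1158 Gregorian − 7 days → 3 August 1158 Julian.

August 3, 1158 CE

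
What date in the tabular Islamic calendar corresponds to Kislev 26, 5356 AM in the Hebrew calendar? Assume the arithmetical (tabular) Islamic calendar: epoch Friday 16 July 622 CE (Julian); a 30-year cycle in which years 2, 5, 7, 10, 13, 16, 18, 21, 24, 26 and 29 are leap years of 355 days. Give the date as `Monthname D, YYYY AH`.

Rabi' al-Awwal 25, 1004 AH

Both dates share Julian Day Number 2303953; in the tabular Islamic calendar that is 25 Rabi' al-Awwal 1004 AH.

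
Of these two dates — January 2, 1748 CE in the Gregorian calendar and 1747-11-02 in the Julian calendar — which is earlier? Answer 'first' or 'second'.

First date → JDN 2359505; second date → JDN 2359455.
JDN 2359455 < JDN 2359505, so the second date is earlier.

second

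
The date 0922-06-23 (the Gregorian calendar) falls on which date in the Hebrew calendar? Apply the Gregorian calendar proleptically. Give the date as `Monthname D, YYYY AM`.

Both dates share Julian Day Number 2057987; in the Hebrew calendar that is 19 Sivan 4682 AM.

Sivan 19, 4682 AM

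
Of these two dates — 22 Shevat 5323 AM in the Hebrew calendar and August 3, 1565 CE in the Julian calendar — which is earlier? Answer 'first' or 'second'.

First date → JDN 2291959; second date → JDN 2292889.
JDN 2291959 < JDN 2292889, so the first date is earlier.

first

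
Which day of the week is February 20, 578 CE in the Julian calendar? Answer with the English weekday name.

This is JDN 1932223 (22 February 578 Gregorian).
Since JDN mod 7 = 6 (0 = Monday), the day is Sunday.

Sunday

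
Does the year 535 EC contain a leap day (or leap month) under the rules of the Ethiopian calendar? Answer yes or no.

yes

535 mod 4 = 3; in the Ethiopian calendar a year is leap when year mod 4 = 3, so it is a leap year.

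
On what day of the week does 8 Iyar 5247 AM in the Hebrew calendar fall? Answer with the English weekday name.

Tuesday

In the proleptic Gregorian calendar this is 10 May 1487 (JDN 2264305).
JDN 2264305 mod 7 = 1, and JDN 0 was a Monday, so this is a Tuesday.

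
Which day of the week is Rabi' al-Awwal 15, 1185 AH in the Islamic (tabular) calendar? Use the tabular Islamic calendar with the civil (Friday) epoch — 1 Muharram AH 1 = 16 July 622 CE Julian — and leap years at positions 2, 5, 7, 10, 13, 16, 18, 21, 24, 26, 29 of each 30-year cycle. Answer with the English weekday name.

Friday

This is JDN 2368083 (28 June 1771 Gregorian).
Since JDN mod 7 = 4 (0 = Monday), the day is Friday.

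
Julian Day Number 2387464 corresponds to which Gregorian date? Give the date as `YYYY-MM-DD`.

1824-07-21

JDN 2451545 is 1 Jan 2000; 2387464 is −64081 days from there.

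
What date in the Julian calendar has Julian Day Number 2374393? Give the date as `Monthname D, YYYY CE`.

September 25, 1788 CE

JDN 2374393 is 6 October 1788 in the Gregorian calendar.
In the Julian calendar that day is September 25, 1788 CE.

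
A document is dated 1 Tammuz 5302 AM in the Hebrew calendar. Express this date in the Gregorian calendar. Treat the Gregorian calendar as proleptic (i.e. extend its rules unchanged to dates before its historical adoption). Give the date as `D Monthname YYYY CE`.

Both dates share Julian Day Number 2284439; in the Gregorian calendar that is 25 June 1542 CE.

25 June 1542 CE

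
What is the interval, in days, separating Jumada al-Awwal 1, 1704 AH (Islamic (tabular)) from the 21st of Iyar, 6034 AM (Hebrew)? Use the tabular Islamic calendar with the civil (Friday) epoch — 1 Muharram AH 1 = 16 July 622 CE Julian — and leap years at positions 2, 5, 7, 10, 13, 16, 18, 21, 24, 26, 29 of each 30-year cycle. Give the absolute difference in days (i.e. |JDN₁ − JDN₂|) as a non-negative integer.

First date → JDN 2552044; second date → JDN 2551770.
The interval is |2552044 − 2551770| = 274 days.

274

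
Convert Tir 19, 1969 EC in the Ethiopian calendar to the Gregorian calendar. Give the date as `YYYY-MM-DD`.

1977-01-27

Both dates share Julian Day Number 2443171; in the Gregorian calendar that is 27 January 1977 CE.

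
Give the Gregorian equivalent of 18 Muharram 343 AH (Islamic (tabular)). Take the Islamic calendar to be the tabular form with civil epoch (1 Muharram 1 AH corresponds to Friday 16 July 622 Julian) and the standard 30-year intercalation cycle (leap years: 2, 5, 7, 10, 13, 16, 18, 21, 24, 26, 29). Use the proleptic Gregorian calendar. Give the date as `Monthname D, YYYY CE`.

Both dates share Julian Day Number 2069650; in the Gregorian calendar that is 29 May 954 CE.

May 29, 954 CE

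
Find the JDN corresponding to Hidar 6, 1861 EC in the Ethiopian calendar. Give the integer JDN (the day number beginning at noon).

Equivalently 14 November 1868 (Gregorian).
JDN 2299161 is 15 October 1582 CE (Gregorian); the target day is +104490 days from there, so JDN = 2403651.

2403651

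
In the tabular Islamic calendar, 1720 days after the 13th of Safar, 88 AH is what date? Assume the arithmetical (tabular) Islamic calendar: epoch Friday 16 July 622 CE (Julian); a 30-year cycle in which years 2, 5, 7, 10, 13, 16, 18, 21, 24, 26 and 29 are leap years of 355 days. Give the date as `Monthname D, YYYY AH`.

Counting 1720 days forward from JDN 1979312 reaches JDN 1981032, which is Dhu al-Hijjah 21, 92 AH.

Dhu al-Hijjah 21, 92 AH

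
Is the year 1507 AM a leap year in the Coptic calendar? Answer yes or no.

1507 mod 4 = 3; in the Coptic calendar a year is leap when year mod 4 = 3, so it is a leap year.

yes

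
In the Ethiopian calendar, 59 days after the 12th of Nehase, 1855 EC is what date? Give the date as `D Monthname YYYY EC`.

JDN of the 12th of Nehase, 1855 EC = 2401735.
2401735 + 59 = 2401794.
JDN 2401794 in the Ethiopian calendar is 5 Tikimt 1856 EC.

5 Tikimt 1856 EC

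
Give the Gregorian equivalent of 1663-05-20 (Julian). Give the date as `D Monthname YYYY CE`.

The Julian–Gregorian offset here is 10 days (Julian trailing).
20 May 1663 Julian + 10 days → 30 May 1663 Gregorian.

30 May 1663 CE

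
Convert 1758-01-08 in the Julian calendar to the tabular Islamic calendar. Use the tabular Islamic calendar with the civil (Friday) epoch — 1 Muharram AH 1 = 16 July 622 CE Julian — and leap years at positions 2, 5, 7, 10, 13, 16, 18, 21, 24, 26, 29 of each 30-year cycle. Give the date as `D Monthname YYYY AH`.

9 Jumada al-Awwal 1171 AH

The source date corresponds to 19 January 1758 in the Gregorian calendar (JDN 2363175).
That day falls on 9 Jumada al-Awwal 1171 AH in the tabular Islamic calendar.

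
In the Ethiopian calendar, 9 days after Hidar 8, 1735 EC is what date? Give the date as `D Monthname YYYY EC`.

17 Hidar 1735 EC

The starting date is JDN 2357631; 2357631 + 9 = 2357640.
JDN 2357640 corresponds to 17 Hidar 1735 EC.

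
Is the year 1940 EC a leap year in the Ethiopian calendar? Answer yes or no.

1940 mod 4 = 0; in the Ethiopian calendar a year is leap when year mod 4 = 3, so it is a common year.

no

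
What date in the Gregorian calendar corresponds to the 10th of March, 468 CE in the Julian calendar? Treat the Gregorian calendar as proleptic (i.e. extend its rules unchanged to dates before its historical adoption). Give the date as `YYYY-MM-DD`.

For dates in this range the Gregorian date is 1 day ahead of the Julian.
10 March 468 Julian + 1 day → 11 March 468 Gregorian.

0468-03-11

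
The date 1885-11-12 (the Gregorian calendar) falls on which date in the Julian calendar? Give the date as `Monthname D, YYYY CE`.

October 31, 1885 CE

The Julian–Gregorian offset here is 12 days (Julian trailing).
12 November 1885 Gregorian − 12 days → 31 October 1885 Julian.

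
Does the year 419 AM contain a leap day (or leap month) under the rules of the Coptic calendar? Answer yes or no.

yes

419 mod 4 = 3; in the Coptic calendar a year is leap when year mod 4 = 3, so it is a leap year.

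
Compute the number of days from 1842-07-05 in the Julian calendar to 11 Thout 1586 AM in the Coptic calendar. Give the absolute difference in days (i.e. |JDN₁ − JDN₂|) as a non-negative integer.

9927

JDN of the first date = 2394034.
JDN of the second date = 2403961.
|2403961 − 2394034| = 9927.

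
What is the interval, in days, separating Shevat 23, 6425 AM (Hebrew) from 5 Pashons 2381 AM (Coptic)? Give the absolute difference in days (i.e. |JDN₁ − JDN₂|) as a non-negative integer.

107

First date → JDN 2694462; second date → JDN 2694569.
The interval is |2694462 − 2694569| = 107 days.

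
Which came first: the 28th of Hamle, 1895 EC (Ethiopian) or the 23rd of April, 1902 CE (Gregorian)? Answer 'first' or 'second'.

First date → JDN 2416331; second date → JDN 2415863.
JDN 2415863 < JDN 2416331, so the second date is earlier.

second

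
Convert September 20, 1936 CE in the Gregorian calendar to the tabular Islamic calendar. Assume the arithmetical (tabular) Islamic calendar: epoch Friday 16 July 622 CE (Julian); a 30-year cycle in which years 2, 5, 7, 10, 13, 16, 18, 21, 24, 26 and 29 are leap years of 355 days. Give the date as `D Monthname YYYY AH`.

4 Rajab 1355 AH

Both dates share Julian Day Number 2428432; in the tabular Islamic calendar that is 4 Rajab 1355 AH.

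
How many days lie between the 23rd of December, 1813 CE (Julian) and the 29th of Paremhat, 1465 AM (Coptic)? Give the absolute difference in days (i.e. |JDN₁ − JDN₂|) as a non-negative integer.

23649

First date → JDN 2383613; second date → JDN 2359964.
The interval is |2383613 − 2359964| = 23649 days.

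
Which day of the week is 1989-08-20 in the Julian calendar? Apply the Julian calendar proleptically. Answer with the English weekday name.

This is JDN 2447772 (2 September 1989 Gregorian).
2447772 ≡ 5 (mod 7); counting from Monday = 0 gives Saturday.

Saturday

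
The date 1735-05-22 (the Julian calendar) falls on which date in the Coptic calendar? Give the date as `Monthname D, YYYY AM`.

The source date corresponds to 2 June 1735 in the Gregorian calendar (JDN 2354908).
That day falls on 27 Pashons 1451 AM in the Coptic calendar.

Pashons 27, 1451 AM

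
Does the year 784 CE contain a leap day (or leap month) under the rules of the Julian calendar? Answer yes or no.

yes

784 mod 4 = 0, so it is a leap year in the Julian calendar.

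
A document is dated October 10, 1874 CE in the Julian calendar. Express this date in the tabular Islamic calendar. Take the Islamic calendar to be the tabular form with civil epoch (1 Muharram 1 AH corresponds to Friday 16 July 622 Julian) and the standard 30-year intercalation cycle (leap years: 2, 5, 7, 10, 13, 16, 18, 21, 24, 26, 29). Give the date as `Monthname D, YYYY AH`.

Ramadan 11, 1291 AH

Julian Day Number of the source date = 2405819.
Converting JDN 2405819 to the tabular Islamic calendar gives 11 Ramadan 1291 AH.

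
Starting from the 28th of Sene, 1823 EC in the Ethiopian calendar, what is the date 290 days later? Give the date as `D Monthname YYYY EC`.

JDN of the 28th of Sene, 1823 EC = 2390003.
2390003 + 290 = 2390293.
JDN 2390293 in the Ethiopian calendar is 12 Miyazya 1824 EC.

12 Miyazya 1824 EC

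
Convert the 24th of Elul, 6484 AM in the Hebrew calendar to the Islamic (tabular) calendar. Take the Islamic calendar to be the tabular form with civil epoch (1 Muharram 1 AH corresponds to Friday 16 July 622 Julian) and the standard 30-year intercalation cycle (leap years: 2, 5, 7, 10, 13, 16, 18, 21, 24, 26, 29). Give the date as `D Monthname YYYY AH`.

The source date corresponds to 5 September 2724 in the Gregorian calendar (JDN 2716228).
That day falls on 24 Sha'ban 2167 AH in the tabular Islamic calendar.

24 Sha'ban 2167 AH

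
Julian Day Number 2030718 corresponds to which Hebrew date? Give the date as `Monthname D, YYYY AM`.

JDN 2030718 is 25 October 847 in the proleptic Gregorian calendar.
In the Hebrew calendar that day is Cheshvan 7, 4608 AM.

Cheshvan 7, 4608 AM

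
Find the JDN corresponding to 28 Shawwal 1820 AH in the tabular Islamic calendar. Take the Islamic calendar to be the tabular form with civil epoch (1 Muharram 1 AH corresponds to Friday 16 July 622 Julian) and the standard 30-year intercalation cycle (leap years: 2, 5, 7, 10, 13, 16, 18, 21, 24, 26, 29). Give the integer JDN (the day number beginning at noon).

In the Gregorian calendar the same day is 8 March 2388.
JDN 2400001 is 17 November 1858 CE (Gregorian), MJD 0; the target day is +193325 days from there, so JDN = 2593326.

2593326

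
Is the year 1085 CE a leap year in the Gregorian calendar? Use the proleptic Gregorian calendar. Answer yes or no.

1085 is not divisible by 4, so it is a common year.

no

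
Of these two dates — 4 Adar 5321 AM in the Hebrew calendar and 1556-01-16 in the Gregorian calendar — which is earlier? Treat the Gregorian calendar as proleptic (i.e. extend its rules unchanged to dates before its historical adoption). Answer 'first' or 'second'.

second

First date → JDN 2291264; second date → JDN 2289392.
JDN 2289392 < JDN 2291264, so the second date is earlier.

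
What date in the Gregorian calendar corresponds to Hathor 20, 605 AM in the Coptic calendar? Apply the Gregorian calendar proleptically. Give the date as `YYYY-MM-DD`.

Both dates share Julian Day Number 2045720; in the Gregorian calendar that is 20 November 888 CE.

0888-11-20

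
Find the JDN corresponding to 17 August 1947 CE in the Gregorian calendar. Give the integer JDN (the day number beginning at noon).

2432415

JDN 2400001 is 17 November 1858 CE (Gregorian), MJD 0; the target day is +32414 days from there, so JDN = 2432415.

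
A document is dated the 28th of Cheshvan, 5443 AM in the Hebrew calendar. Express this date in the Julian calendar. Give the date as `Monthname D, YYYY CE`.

The source date corresponds to 29 November 1682 in the Gregorian calendar (JDN 2335731).
That day falls on 19 November 1682 CE in the Julian calendar.

November 19, 1682 CE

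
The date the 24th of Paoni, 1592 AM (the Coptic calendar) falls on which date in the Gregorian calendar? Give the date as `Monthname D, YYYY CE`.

Julian Day Number of the source date = 2406436.
Converting JDN 2406436 to the Gregorian calendar gives 30 June 1876 CE.

June 30, 1876 CE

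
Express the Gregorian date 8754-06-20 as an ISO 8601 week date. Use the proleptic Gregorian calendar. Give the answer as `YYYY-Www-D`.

8754-W24-7

The weekday is Sunday (ISO weekday 7).
That Sunday belongs to ISO week 24 of ISO year 8754.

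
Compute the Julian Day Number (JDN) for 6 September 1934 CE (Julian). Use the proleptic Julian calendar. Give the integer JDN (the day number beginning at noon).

Equivalently 19 September 1934 (Gregorian).
JDN 2451545 is 1 January 2000 CE (Gregorian); the target day is −23845 days from there, so JDN = 2427700.

2427700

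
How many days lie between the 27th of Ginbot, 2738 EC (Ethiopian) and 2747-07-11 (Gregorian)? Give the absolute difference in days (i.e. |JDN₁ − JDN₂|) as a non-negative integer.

396

JDN of the first date = 2724176.
JDN of the second date = 2724572.
|2724572 − 2724176| = 396.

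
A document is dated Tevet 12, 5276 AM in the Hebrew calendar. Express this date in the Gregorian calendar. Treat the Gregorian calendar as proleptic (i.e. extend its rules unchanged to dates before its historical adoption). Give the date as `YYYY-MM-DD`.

1515-12-28

Both dates share Julian Day Number 2274763; in the Gregorian calendar that is 28 December 1515 CE.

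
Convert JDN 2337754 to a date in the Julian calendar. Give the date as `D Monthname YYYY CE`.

3 June 1688 CE

The Gregorian equivalent of JDN 2337754 is 13 June 1688.
In the Julian calendar that day is 3 June 1688 CE.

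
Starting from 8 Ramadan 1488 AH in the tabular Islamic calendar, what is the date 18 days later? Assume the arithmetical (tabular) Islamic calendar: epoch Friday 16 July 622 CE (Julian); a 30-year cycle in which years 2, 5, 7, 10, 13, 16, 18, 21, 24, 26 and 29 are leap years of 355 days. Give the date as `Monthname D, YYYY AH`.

Ramadan 26, 1488 AH

JDN of 8 Ramadan 1488 AH = 2475626.
2475626 + 18 = 2475644.
JDN 2475644 in the tabular Islamic calendar is Ramadan 26, 1488 AH.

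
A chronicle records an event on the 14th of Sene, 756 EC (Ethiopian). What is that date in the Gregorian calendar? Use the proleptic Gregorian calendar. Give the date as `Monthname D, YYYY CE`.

Julian Day Number of the source date = 2000268.
Converting JDN 2000268 to the Gregorian calendar gives 12 June 764 CE.

June 12, 764 CE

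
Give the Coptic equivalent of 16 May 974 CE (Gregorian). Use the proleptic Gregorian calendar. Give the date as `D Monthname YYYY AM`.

16 Pashons 690 AM

Both dates share Julian Day Number 2076942; in the Coptic calendar that is 16 Pashons 690 AM.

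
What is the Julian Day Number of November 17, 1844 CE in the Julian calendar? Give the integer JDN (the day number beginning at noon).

2394900

Equivalently 29 November 1844 (Gregorian).
JDN 2400001 is 17 November 1858 CE (Gregorian), MJD 0; the target day is −5101 days from there, so JDN = 2394900.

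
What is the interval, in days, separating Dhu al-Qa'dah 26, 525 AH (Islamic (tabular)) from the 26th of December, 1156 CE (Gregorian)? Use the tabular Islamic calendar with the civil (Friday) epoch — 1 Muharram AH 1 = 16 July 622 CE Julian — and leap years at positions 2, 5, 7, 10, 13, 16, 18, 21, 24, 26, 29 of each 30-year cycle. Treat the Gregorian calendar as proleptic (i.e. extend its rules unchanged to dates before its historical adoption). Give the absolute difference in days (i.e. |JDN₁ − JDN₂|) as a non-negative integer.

9192

First date → JDN 2134448; second date → JDN 2143640.
The interval is |2134448 − 2143640| = 9192 days.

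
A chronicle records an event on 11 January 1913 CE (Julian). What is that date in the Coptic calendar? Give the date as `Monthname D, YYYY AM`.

Tobi 16, 1629 AM

Julian Day Number of the source date = 2419792.
Converting JDN 2419792 to the Coptic calendar gives 16 Tobi 1629 AM.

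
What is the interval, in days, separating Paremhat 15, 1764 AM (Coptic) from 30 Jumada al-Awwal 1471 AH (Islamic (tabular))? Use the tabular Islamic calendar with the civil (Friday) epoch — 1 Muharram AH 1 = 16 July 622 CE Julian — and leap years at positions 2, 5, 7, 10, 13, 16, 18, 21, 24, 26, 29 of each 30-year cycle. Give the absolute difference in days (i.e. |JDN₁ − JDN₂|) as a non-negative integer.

JDN of the first date = 2469160.
JDN of the second date = 2469506.
|2469506 − 2469160| = 346.

346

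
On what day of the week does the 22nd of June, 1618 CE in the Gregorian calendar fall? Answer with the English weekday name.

Friday

Since JDN mod 7 = 4 (0 = Monday), the day is Friday.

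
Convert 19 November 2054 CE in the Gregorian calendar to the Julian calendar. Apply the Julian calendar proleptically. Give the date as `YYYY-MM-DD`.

2054-11-06

At this point the Julian calendar is 13 days behind the Gregorian.
19 November 2054 Gregorian − 13 days → 6 November 2054 Julian.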